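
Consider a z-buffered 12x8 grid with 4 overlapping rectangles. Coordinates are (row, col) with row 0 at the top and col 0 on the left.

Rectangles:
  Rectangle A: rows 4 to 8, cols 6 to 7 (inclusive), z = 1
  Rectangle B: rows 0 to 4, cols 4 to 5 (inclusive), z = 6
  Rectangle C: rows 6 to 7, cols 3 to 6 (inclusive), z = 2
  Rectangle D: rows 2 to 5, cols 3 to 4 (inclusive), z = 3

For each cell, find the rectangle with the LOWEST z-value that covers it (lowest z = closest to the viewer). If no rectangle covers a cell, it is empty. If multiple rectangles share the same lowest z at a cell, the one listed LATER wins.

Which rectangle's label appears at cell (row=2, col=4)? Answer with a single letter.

Check cell (2,4):
  A: rows 4-8 cols 6-7 -> outside (row miss)
  B: rows 0-4 cols 4-5 z=6 -> covers; best now B (z=6)
  C: rows 6-7 cols 3-6 -> outside (row miss)
  D: rows 2-5 cols 3-4 z=3 -> covers; best now D (z=3)
Winner: D at z=3

Answer: D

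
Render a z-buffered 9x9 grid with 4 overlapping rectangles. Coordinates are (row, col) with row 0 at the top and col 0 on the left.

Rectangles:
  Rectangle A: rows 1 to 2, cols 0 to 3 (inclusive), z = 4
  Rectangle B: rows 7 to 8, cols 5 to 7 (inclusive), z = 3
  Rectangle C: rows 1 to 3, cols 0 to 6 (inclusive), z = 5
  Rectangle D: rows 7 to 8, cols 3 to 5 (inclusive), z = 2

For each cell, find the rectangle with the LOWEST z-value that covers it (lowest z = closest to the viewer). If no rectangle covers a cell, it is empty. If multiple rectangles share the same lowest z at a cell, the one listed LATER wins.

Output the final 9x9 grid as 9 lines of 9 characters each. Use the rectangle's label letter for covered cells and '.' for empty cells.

.........
AAAACCC..
AAAACCC..
CCCCCCC..
.........
.........
.........
...DDDBB.
...DDDBB.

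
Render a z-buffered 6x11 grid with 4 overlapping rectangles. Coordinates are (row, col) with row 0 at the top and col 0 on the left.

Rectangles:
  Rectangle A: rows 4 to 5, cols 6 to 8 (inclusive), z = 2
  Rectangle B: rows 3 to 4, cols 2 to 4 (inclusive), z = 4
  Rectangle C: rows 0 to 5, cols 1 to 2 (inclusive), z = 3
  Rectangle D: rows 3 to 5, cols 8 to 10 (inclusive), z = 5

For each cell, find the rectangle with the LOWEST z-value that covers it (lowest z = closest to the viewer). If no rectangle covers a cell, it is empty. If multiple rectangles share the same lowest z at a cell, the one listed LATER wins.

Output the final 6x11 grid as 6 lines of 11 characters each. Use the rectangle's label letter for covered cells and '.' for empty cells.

.CC........
.CC........
.CC........
.CCBB...DDD
.CCBB.AAADD
.CC...AAADD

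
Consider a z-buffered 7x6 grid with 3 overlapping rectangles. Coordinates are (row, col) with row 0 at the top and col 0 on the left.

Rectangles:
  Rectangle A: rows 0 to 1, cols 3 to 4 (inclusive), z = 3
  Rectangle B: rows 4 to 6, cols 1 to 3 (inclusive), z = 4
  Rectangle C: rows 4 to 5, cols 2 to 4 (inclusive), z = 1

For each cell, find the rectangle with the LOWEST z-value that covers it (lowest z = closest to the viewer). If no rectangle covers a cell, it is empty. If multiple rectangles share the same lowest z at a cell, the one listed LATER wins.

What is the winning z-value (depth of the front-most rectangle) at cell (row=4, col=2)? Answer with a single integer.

Answer: 1

Derivation:
Check cell (4,2):
  A: rows 0-1 cols 3-4 -> outside (row miss)
  B: rows 4-6 cols 1-3 z=4 -> covers; best now B (z=4)
  C: rows 4-5 cols 2-4 z=1 -> covers; best now C (z=1)
Winner: C at z=1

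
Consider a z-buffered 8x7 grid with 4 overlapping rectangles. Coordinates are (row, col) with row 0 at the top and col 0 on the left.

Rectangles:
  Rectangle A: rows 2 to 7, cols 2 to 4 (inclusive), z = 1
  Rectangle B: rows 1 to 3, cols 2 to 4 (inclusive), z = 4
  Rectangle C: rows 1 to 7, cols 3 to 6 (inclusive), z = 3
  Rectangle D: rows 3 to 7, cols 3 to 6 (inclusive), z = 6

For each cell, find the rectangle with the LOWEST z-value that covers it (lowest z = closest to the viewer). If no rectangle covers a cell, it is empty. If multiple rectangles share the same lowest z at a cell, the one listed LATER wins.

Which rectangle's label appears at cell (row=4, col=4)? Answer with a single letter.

Answer: A

Derivation:
Check cell (4,4):
  A: rows 2-7 cols 2-4 z=1 -> covers; best now A (z=1)
  B: rows 1-3 cols 2-4 -> outside (row miss)
  C: rows 1-7 cols 3-6 z=3 -> covers; best now A (z=1)
  D: rows 3-7 cols 3-6 z=6 -> covers; best now A (z=1)
Winner: A at z=1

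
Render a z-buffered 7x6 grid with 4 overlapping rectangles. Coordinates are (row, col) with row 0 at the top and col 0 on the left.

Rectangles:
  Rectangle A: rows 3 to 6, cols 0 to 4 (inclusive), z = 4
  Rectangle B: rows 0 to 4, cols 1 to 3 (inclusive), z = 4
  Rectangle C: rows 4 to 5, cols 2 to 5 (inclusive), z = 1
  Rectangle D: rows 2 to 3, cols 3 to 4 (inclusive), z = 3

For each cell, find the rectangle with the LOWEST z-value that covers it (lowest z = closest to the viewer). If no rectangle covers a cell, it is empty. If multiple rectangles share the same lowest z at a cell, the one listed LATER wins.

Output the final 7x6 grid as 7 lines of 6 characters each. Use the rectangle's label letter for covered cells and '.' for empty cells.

.BBB..
.BBB..
.BBDD.
ABBDD.
ABCCCC
AACCCC
AAAAA.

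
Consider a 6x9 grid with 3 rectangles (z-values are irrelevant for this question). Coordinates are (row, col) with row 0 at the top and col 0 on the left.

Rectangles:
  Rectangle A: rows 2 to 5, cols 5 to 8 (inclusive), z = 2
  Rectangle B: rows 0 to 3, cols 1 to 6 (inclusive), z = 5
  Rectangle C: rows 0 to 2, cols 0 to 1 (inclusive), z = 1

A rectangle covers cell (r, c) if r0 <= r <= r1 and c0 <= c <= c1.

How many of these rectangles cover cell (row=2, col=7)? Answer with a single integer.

Check cell (2,7):
  A: rows 2-5 cols 5-8 -> covers
  B: rows 0-3 cols 1-6 -> outside (col miss)
  C: rows 0-2 cols 0-1 -> outside (col miss)
Count covering = 1

Answer: 1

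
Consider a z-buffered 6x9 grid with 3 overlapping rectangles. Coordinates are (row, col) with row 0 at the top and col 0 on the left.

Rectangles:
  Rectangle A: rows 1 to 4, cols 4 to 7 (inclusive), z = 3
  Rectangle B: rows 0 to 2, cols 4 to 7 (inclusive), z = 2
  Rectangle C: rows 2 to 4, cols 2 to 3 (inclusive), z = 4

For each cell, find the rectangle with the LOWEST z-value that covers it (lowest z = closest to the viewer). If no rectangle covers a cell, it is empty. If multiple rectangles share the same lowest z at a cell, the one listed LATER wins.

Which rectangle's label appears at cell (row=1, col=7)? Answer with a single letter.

Check cell (1,7):
  A: rows 1-4 cols 4-7 z=3 -> covers; best now A (z=3)
  B: rows 0-2 cols 4-7 z=2 -> covers; best now B (z=2)
  C: rows 2-4 cols 2-3 -> outside (row miss)
Winner: B at z=2

Answer: B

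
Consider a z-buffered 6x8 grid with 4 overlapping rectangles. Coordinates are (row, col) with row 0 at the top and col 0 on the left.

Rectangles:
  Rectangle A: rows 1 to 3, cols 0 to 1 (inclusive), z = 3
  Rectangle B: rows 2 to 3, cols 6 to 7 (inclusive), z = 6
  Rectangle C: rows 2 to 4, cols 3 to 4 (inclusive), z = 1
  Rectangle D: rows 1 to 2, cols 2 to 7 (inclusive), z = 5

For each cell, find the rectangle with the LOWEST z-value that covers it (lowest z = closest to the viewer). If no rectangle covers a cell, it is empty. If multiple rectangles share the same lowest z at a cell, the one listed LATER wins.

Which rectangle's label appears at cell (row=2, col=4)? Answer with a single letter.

Check cell (2,4):
  A: rows 1-3 cols 0-1 -> outside (col miss)
  B: rows 2-3 cols 6-7 -> outside (col miss)
  C: rows 2-4 cols 3-4 z=1 -> covers; best now C (z=1)
  D: rows 1-2 cols 2-7 z=5 -> covers; best now C (z=1)
Winner: C at z=1

Answer: C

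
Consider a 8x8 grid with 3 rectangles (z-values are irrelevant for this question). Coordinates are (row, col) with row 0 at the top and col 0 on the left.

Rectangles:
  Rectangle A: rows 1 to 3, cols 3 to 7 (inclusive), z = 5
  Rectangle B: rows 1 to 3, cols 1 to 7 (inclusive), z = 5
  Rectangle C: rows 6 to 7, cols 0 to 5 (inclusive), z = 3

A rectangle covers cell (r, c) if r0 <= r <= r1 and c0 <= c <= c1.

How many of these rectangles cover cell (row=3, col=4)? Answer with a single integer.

Answer: 2

Derivation:
Check cell (3,4):
  A: rows 1-3 cols 3-7 -> covers
  B: rows 1-3 cols 1-7 -> covers
  C: rows 6-7 cols 0-5 -> outside (row miss)
Count covering = 2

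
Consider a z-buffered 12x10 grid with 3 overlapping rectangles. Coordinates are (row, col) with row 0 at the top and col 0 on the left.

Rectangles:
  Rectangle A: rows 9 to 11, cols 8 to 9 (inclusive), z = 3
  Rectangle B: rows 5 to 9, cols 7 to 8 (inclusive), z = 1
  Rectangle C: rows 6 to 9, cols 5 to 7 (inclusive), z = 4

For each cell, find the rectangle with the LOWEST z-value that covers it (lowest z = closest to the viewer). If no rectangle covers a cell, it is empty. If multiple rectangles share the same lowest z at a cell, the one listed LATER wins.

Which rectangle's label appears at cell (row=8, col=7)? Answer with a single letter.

Answer: B

Derivation:
Check cell (8,7):
  A: rows 9-11 cols 8-9 -> outside (row miss)
  B: rows 5-9 cols 7-8 z=1 -> covers; best now B (z=1)
  C: rows 6-9 cols 5-7 z=4 -> covers; best now B (z=1)
Winner: B at z=1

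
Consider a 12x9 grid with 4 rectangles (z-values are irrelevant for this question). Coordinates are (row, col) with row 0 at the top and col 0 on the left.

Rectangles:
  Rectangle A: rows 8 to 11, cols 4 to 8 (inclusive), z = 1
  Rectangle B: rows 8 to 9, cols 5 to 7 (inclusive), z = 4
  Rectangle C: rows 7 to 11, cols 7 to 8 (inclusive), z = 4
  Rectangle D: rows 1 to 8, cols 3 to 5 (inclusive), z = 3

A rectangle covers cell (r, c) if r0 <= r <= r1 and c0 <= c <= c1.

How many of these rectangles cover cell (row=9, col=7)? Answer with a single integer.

Check cell (9,7):
  A: rows 8-11 cols 4-8 -> covers
  B: rows 8-9 cols 5-7 -> covers
  C: rows 7-11 cols 7-8 -> covers
  D: rows 1-8 cols 3-5 -> outside (row miss)
Count covering = 3

Answer: 3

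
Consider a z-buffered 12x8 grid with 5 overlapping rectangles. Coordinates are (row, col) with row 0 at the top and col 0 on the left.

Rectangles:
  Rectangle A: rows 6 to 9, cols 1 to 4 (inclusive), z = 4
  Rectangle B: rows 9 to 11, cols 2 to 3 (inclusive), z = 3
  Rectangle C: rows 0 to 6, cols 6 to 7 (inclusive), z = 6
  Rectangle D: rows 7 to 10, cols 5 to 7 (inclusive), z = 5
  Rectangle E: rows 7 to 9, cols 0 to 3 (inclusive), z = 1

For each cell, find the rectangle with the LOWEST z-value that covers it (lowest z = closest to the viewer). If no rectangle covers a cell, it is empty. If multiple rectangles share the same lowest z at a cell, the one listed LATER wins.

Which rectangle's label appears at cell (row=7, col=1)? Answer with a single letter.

Answer: E

Derivation:
Check cell (7,1):
  A: rows 6-9 cols 1-4 z=4 -> covers; best now A (z=4)
  B: rows 9-11 cols 2-3 -> outside (row miss)
  C: rows 0-6 cols 6-7 -> outside (row miss)
  D: rows 7-10 cols 5-7 -> outside (col miss)
  E: rows 7-9 cols 0-3 z=1 -> covers; best now E (z=1)
Winner: E at z=1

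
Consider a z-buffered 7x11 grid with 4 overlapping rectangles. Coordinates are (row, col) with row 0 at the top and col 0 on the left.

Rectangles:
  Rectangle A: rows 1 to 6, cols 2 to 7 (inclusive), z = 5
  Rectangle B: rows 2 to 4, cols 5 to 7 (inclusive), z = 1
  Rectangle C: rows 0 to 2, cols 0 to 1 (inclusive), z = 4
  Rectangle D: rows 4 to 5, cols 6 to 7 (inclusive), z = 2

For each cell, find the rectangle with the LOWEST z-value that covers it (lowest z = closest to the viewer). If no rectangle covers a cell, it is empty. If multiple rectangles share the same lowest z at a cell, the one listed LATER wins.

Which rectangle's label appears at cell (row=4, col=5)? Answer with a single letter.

Answer: B

Derivation:
Check cell (4,5):
  A: rows 1-6 cols 2-7 z=5 -> covers; best now A (z=5)
  B: rows 2-4 cols 5-7 z=1 -> covers; best now B (z=1)
  C: rows 0-2 cols 0-1 -> outside (row miss)
  D: rows 4-5 cols 6-7 -> outside (col miss)
Winner: B at z=1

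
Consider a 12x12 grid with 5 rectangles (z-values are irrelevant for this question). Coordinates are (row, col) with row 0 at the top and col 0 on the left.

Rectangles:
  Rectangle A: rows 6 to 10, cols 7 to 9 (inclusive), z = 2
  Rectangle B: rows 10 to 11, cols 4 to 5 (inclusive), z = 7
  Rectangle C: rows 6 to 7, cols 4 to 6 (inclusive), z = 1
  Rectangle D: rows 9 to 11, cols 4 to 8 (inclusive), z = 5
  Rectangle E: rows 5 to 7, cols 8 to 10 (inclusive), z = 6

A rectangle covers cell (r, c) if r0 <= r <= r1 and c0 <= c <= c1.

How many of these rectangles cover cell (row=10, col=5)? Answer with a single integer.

Answer: 2

Derivation:
Check cell (10,5):
  A: rows 6-10 cols 7-9 -> outside (col miss)
  B: rows 10-11 cols 4-5 -> covers
  C: rows 6-7 cols 4-6 -> outside (row miss)
  D: rows 9-11 cols 4-8 -> covers
  E: rows 5-7 cols 8-10 -> outside (row miss)
Count covering = 2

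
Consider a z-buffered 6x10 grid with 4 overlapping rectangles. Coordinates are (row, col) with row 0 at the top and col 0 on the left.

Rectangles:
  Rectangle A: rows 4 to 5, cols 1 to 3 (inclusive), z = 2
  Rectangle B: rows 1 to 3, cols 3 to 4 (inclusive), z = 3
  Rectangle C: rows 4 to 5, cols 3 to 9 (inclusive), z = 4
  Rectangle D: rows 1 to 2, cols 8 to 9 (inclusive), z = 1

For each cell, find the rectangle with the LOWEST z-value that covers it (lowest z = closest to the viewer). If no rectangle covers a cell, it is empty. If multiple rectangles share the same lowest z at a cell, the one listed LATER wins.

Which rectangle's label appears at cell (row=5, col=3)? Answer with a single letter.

Check cell (5,3):
  A: rows 4-5 cols 1-3 z=2 -> covers; best now A (z=2)
  B: rows 1-3 cols 3-4 -> outside (row miss)
  C: rows 4-5 cols 3-9 z=4 -> covers; best now A (z=2)
  D: rows 1-2 cols 8-9 -> outside (row miss)
Winner: A at z=2

Answer: A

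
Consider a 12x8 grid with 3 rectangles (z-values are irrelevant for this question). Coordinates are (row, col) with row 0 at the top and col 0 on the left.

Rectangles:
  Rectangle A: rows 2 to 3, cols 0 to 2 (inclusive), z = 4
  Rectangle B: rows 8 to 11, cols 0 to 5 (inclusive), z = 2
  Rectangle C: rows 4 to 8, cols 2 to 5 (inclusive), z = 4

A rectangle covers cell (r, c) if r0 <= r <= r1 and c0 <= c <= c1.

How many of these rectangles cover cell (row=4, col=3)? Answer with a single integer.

Answer: 1

Derivation:
Check cell (4,3):
  A: rows 2-3 cols 0-2 -> outside (row miss)
  B: rows 8-11 cols 0-5 -> outside (row miss)
  C: rows 4-8 cols 2-5 -> covers
Count covering = 1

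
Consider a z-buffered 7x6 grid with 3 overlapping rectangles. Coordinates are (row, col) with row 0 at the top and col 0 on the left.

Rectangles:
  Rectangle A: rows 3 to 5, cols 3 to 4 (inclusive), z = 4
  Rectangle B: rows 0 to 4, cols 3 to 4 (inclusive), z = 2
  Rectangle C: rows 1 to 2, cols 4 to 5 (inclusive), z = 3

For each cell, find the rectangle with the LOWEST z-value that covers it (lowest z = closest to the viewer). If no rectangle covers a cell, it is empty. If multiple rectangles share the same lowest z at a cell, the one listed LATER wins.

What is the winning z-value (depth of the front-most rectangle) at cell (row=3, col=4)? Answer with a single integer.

Check cell (3,4):
  A: rows 3-5 cols 3-4 z=4 -> covers; best now A (z=4)
  B: rows 0-4 cols 3-4 z=2 -> covers; best now B (z=2)
  C: rows 1-2 cols 4-5 -> outside (row miss)
Winner: B at z=2

Answer: 2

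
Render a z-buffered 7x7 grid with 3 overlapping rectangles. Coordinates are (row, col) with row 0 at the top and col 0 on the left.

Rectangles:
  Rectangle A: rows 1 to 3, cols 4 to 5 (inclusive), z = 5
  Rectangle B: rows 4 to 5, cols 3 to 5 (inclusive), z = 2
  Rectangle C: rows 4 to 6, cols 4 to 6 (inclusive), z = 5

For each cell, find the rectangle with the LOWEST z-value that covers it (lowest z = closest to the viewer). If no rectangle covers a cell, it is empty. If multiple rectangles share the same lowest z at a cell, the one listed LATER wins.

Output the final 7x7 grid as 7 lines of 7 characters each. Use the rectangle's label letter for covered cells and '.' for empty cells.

.......
....AA.
....AA.
....AA.
...BBBC
...BBBC
....CCC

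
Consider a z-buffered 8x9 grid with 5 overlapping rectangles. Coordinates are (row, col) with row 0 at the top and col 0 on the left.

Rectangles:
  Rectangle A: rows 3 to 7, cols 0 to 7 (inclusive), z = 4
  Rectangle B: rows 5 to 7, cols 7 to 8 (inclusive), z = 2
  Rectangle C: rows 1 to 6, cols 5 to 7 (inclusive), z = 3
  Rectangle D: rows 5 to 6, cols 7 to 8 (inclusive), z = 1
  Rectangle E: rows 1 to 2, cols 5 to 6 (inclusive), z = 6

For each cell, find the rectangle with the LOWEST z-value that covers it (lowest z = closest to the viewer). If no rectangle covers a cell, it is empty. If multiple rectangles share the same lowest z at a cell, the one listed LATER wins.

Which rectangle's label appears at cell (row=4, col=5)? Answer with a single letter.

Check cell (4,5):
  A: rows 3-7 cols 0-7 z=4 -> covers; best now A (z=4)
  B: rows 5-7 cols 7-8 -> outside (row miss)
  C: rows 1-6 cols 5-7 z=3 -> covers; best now C (z=3)
  D: rows 5-6 cols 7-8 -> outside (row miss)
  E: rows 1-2 cols 5-6 -> outside (row miss)
Winner: C at z=3

Answer: C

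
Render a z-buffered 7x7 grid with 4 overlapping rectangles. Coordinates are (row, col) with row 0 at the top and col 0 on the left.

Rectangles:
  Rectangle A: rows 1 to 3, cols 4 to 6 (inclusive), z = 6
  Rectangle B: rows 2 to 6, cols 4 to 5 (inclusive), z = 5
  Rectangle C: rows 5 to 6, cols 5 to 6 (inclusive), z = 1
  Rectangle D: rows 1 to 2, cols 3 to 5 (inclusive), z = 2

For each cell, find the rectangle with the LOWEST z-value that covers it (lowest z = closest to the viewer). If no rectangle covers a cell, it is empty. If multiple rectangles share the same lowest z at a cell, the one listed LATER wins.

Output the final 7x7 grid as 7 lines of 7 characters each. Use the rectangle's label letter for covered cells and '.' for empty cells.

.......
...DDDA
...DDDA
....BBA
....BB.
....BCC
....BCC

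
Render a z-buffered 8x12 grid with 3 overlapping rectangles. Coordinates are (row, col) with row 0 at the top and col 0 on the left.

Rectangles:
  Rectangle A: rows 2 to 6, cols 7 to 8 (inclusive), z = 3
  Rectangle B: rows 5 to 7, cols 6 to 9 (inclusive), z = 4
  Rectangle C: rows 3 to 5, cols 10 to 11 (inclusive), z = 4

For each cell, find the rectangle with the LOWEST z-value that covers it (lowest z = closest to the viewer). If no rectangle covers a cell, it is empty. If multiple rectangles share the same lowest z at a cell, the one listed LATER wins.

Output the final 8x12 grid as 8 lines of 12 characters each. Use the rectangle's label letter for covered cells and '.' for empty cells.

............
............
.......AA...
.......AA.CC
.......AA.CC
......BAABCC
......BAAB..
......BBBB..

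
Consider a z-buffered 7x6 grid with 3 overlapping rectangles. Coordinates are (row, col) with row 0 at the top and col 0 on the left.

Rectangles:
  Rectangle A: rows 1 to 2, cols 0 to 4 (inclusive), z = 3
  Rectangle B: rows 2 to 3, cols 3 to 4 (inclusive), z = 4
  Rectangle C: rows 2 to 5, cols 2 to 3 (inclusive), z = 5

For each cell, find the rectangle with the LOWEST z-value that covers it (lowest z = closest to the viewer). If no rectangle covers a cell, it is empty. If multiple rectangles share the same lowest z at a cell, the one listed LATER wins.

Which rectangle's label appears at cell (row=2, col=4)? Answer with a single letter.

Answer: A

Derivation:
Check cell (2,4):
  A: rows 1-2 cols 0-4 z=3 -> covers; best now A (z=3)
  B: rows 2-3 cols 3-4 z=4 -> covers; best now A (z=3)
  C: rows 2-5 cols 2-3 -> outside (col miss)
Winner: A at z=3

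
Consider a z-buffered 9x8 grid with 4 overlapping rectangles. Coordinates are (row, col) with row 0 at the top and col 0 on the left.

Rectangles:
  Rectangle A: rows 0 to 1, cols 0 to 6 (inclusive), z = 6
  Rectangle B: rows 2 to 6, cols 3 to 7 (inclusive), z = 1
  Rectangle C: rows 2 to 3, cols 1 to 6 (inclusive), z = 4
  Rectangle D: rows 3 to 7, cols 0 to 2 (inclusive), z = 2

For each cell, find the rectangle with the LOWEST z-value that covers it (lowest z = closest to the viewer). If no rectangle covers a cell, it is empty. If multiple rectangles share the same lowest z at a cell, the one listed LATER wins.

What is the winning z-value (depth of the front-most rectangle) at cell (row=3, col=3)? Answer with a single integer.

Check cell (3,3):
  A: rows 0-1 cols 0-6 -> outside (row miss)
  B: rows 2-6 cols 3-7 z=1 -> covers; best now B (z=1)
  C: rows 2-3 cols 1-6 z=4 -> covers; best now B (z=1)
  D: rows 3-7 cols 0-2 -> outside (col miss)
Winner: B at z=1

Answer: 1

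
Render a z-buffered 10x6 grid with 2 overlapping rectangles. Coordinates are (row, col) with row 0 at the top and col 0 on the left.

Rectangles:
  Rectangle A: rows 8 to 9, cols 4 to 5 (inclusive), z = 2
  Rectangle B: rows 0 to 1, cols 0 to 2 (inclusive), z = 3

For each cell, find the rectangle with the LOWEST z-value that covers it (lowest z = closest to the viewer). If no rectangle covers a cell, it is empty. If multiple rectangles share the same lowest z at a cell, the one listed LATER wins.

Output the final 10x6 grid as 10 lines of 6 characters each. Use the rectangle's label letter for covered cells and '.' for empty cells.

BBB...
BBB...
......
......
......
......
......
......
....AA
....AA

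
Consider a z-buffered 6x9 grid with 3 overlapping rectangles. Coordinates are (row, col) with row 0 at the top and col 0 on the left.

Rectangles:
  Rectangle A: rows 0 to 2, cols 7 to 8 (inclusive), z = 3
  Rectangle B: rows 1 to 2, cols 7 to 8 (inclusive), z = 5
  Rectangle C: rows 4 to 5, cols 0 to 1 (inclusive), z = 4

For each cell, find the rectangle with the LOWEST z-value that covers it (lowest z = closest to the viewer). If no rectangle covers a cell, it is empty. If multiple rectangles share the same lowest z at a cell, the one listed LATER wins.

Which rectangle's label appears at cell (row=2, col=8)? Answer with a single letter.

Answer: A

Derivation:
Check cell (2,8):
  A: rows 0-2 cols 7-8 z=3 -> covers; best now A (z=3)
  B: rows 1-2 cols 7-8 z=5 -> covers; best now A (z=3)
  C: rows 4-5 cols 0-1 -> outside (row miss)
Winner: A at z=3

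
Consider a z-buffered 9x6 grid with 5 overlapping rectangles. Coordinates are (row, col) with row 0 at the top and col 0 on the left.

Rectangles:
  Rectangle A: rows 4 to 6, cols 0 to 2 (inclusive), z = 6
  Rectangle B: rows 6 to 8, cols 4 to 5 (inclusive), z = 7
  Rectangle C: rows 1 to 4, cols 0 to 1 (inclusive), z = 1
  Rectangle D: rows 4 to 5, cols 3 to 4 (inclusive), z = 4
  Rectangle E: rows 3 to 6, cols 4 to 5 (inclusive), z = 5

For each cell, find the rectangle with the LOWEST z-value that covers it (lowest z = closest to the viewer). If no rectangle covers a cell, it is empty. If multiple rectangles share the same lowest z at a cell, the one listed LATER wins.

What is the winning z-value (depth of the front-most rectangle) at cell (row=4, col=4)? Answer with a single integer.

Answer: 4

Derivation:
Check cell (4,4):
  A: rows 4-6 cols 0-2 -> outside (col miss)
  B: rows 6-8 cols 4-5 -> outside (row miss)
  C: rows 1-4 cols 0-1 -> outside (col miss)
  D: rows 4-5 cols 3-4 z=4 -> covers; best now D (z=4)
  E: rows 3-6 cols 4-5 z=5 -> covers; best now D (z=4)
Winner: D at z=4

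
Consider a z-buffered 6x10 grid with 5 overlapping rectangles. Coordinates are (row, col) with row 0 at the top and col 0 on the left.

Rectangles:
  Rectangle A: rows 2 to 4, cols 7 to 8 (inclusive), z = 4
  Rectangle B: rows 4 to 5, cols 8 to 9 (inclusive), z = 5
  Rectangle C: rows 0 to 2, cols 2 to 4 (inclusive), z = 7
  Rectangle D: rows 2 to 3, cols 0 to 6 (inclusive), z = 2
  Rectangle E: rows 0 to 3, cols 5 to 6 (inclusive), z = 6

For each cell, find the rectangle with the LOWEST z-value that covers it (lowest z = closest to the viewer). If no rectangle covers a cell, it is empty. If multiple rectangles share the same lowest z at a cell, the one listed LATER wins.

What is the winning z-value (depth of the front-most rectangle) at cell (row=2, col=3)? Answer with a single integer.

Check cell (2,3):
  A: rows 2-4 cols 7-8 -> outside (col miss)
  B: rows 4-5 cols 8-9 -> outside (row miss)
  C: rows 0-2 cols 2-4 z=7 -> covers; best now C (z=7)
  D: rows 2-3 cols 0-6 z=2 -> covers; best now D (z=2)
  E: rows 0-3 cols 5-6 -> outside (col miss)
Winner: D at z=2

Answer: 2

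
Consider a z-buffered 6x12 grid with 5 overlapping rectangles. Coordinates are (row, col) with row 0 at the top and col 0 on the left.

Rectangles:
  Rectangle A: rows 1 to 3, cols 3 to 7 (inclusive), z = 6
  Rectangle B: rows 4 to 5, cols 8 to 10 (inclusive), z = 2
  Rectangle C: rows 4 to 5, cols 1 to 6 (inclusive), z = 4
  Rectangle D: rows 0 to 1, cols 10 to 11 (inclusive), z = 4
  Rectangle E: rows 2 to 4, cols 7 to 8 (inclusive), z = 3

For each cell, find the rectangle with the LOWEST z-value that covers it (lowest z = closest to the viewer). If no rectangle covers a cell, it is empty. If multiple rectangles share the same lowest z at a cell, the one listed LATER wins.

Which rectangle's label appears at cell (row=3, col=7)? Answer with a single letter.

Check cell (3,7):
  A: rows 1-3 cols 3-7 z=6 -> covers; best now A (z=6)
  B: rows 4-5 cols 8-10 -> outside (row miss)
  C: rows 4-5 cols 1-6 -> outside (row miss)
  D: rows 0-1 cols 10-11 -> outside (row miss)
  E: rows 2-4 cols 7-8 z=3 -> covers; best now E (z=3)
Winner: E at z=3

Answer: E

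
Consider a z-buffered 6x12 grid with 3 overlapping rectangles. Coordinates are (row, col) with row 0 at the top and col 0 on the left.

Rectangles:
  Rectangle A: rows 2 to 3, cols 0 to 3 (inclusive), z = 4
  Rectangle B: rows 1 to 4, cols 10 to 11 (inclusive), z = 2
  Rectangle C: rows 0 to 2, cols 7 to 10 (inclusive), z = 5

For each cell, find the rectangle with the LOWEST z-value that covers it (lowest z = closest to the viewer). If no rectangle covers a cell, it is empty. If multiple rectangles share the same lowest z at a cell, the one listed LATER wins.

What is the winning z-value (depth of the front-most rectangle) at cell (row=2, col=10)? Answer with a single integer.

Answer: 2

Derivation:
Check cell (2,10):
  A: rows 2-3 cols 0-3 -> outside (col miss)
  B: rows 1-4 cols 10-11 z=2 -> covers; best now B (z=2)
  C: rows 0-2 cols 7-10 z=5 -> covers; best now B (z=2)
Winner: B at z=2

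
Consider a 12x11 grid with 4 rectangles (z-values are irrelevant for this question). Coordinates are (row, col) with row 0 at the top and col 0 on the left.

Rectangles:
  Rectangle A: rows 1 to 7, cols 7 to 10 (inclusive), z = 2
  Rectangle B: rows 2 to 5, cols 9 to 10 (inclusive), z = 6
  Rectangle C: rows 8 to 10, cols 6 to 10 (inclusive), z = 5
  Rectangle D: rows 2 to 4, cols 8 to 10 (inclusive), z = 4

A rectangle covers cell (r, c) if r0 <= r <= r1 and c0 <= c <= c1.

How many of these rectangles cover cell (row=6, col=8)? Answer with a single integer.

Answer: 1

Derivation:
Check cell (6,8):
  A: rows 1-7 cols 7-10 -> covers
  B: rows 2-5 cols 9-10 -> outside (row miss)
  C: rows 8-10 cols 6-10 -> outside (row miss)
  D: rows 2-4 cols 8-10 -> outside (row miss)
Count covering = 1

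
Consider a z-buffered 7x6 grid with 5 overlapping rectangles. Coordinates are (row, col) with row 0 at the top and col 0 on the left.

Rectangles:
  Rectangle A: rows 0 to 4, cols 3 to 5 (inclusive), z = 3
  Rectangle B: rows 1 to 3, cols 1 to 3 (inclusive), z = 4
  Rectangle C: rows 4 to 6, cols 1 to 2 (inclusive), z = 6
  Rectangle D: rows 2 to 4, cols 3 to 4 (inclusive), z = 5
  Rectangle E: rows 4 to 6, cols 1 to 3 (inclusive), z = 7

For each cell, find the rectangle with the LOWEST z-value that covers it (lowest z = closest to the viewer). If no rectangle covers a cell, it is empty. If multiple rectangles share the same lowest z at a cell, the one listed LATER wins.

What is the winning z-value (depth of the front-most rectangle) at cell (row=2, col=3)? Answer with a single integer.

Answer: 3

Derivation:
Check cell (2,3):
  A: rows 0-4 cols 3-5 z=3 -> covers; best now A (z=3)
  B: rows 1-3 cols 1-3 z=4 -> covers; best now A (z=3)
  C: rows 4-6 cols 1-2 -> outside (row miss)
  D: rows 2-4 cols 3-4 z=5 -> covers; best now A (z=3)
  E: rows 4-6 cols 1-3 -> outside (row miss)
Winner: A at z=3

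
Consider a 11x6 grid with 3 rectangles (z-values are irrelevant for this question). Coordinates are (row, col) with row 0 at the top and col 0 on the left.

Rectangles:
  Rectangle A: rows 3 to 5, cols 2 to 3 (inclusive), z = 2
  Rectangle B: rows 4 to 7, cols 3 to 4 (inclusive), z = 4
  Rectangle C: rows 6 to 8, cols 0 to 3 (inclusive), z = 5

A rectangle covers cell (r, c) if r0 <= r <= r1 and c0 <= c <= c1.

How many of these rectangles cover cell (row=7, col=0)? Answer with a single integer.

Answer: 1

Derivation:
Check cell (7,0):
  A: rows 3-5 cols 2-3 -> outside (row miss)
  B: rows 4-7 cols 3-4 -> outside (col miss)
  C: rows 6-8 cols 0-3 -> covers
Count covering = 1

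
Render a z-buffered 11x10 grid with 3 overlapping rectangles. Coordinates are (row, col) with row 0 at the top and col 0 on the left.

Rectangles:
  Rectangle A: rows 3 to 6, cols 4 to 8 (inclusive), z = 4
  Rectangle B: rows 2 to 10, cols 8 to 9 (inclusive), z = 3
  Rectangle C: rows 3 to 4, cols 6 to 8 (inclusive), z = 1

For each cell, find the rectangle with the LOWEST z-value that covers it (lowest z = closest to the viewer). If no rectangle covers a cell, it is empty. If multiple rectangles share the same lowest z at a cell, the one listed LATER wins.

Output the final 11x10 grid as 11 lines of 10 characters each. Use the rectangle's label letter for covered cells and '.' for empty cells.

..........
..........
........BB
....AACCCB
....AACCCB
....AAAABB
....AAAABB
........BB
........BB
........BB
........BB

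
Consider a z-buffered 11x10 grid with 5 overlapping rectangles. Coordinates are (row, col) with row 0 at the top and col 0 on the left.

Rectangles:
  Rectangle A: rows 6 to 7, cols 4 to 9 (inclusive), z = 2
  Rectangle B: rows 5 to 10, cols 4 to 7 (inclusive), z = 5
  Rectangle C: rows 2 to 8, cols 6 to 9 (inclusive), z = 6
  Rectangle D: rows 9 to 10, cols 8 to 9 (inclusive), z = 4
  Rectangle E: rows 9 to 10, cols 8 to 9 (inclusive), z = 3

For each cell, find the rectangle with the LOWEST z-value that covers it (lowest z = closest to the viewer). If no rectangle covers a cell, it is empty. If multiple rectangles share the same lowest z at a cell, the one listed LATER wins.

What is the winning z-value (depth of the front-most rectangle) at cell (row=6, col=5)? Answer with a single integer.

Check cell (6,5):
  A: rows 6-7 cols 4-9 z=2 -> covers; best now A (z=2)
  B: rows 5-10 cols 4-7 z=5 -> covers; best now A (z=2)
  C: rows 2-8 cols 6-9 -> outside (col miss)
  D: rows 9-10 cols 8-9 -> outside (row miss)
  E: rows 9-10 cols 8-9 -> outside (row miss)
Winner: A at z=2

Answer: 2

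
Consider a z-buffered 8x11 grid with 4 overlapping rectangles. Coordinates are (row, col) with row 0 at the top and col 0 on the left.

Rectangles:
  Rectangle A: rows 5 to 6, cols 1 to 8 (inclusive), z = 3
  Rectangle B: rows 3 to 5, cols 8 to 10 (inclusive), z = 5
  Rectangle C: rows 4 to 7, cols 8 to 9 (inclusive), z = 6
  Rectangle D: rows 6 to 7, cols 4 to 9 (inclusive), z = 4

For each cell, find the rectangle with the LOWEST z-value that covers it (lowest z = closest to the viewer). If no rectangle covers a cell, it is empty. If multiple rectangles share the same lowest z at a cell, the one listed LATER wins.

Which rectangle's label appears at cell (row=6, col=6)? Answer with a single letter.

Check cell (6,6):
  A: rows 5-6 cols 1-8 z=3 -> covers; best now A (z=3)
  B: rows 3-5 cols 8-10 -> outside (row miss)
  C: rows 4-7 cols 8-9 -> outside (col miss)
  D: rows 6-7 cols 4-9 z=4 -> covers; best now A (z=3)
Winner: A at z=3

Answer: A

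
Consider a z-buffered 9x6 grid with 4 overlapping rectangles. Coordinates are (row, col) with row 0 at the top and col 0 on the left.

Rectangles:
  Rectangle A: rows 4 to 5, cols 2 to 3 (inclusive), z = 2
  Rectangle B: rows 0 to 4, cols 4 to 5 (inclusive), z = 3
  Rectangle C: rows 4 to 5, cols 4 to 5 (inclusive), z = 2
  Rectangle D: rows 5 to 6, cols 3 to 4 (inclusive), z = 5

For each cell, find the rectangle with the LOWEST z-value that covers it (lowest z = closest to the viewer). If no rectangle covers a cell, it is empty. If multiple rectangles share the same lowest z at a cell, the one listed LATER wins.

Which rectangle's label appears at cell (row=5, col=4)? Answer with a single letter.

Answer: C

Derivation:
Check cell (5,4):
  A: rows 4-5 cols 2-3 -> outside (col miss)
  B: rows 0-4 cols 4-5 -> outside (row miss)
  C: rows 4-5 cols 4-5 z=2 -> covers; best now C (z=2)
  D: rows 5-6 cols 3-4 z=5 -> covers; best now C (z=2)
Winner: C at z=2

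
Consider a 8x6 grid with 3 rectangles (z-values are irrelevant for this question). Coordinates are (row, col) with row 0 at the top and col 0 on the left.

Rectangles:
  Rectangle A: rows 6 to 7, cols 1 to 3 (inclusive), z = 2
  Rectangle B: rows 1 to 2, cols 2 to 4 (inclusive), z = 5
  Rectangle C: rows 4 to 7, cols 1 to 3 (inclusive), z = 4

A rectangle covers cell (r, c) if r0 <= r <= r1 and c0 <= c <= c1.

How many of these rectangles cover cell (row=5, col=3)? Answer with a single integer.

Check cell (5,3):
  A: rows 6-7 cols 1-3 -> outside (row miss)
  B: rows 1-2 cols 2-4 -> outside (row miss)
  C: rows 4-7 cols 1-3 -> covers
Count covering = 1

Answer: 1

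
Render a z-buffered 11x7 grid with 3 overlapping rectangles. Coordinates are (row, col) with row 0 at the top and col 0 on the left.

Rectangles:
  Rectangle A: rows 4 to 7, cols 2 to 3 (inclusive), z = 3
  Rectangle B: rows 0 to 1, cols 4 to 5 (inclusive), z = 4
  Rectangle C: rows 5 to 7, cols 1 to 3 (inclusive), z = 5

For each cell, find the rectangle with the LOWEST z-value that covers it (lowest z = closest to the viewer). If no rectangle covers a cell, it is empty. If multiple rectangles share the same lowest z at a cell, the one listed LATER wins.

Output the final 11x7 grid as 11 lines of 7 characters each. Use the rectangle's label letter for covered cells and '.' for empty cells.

....BB.
....BB.
.......
.......
..AA...
.CAA...
.CAA...
.CAA...
.......
.......
.......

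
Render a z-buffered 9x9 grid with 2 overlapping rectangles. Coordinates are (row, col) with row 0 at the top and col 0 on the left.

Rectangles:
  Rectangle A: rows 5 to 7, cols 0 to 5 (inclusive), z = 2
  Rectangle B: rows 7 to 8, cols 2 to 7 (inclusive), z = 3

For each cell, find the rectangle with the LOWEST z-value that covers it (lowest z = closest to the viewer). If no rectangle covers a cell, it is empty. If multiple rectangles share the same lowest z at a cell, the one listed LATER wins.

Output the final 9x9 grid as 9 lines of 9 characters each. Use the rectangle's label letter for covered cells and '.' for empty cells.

.........
.........
.........
.........
.........
AAAAAA...
AAAAAA...
AAAAAABB.
..BBBBBB.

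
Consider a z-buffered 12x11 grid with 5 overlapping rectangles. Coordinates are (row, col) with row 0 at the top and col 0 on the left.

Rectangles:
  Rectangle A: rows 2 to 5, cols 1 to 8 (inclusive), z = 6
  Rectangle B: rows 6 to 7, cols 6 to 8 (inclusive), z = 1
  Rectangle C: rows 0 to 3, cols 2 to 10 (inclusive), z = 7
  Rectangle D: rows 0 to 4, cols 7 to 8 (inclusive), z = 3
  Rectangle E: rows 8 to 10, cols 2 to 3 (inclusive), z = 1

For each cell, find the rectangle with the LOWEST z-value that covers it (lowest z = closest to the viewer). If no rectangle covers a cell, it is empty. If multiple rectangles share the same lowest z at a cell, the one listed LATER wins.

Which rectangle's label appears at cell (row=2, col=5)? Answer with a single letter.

Answer: A

Derivation:
Check cell (2,5):
  A: rows 2-5 cols 1-8 z=6 -> covers; best now A (z=6)
  B: rows 6-7 cols 6-8 -> outside (row miss)
  C: rows 0-3 cols 2-10 z=7 -> covers; best now A (z=6)
  D: rows 0-4 cols 7-8 -> outside (col miss)
  E: rows 8-10 cols 2-3 -> outside (row miss)
Winner: A at z=6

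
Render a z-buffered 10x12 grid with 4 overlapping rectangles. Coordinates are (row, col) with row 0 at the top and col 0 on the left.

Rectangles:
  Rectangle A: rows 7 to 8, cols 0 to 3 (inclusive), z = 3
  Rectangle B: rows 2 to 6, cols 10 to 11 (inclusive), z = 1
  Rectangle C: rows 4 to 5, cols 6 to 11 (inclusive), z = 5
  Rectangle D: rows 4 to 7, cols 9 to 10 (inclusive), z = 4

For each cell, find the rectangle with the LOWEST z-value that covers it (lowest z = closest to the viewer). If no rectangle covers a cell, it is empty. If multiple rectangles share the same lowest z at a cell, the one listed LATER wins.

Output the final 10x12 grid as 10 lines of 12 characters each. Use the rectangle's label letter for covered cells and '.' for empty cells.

............
............
..........BB
..........BB
......CCCDBB
......CCCDBB
.........DBB
AAAA.....DD.
AAAA........
............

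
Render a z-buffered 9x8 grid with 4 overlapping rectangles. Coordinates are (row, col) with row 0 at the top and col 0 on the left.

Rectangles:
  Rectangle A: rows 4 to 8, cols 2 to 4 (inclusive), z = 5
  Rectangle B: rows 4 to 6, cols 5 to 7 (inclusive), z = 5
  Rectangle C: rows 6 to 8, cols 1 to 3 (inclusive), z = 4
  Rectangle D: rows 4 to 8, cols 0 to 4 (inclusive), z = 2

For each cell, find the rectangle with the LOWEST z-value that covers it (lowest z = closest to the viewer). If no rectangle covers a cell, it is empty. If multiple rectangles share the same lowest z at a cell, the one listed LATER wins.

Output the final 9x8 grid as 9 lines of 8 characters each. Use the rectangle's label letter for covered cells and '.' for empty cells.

........
........
........
........
DDDDDBBB
DDDDDBBB
DDDDDBBB
DDDDD...
DDDDD...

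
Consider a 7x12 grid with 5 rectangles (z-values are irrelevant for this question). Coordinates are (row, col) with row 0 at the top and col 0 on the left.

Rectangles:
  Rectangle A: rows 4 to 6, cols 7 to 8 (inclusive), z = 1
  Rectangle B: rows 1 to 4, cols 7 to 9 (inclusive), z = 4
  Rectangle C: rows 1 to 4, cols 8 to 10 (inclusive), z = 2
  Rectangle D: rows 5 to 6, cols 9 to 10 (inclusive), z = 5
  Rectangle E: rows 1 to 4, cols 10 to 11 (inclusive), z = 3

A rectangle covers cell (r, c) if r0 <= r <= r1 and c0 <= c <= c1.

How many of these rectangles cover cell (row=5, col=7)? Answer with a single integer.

Answer: 1

Derivation:
Check cell (5,7):
  A: rows 4-6 cols 7-8 -> covers
  B: rows 1-4 cols 7-9 -> outside (row miss)
  C: rows 1-4 cols 8-10 -> outside (row miss)
  D: rows 5-6 cols 9-10 -> outside (col miss)
  E: rows 1-4 cols 10-11 -> outside (row miss)
Count covering = 1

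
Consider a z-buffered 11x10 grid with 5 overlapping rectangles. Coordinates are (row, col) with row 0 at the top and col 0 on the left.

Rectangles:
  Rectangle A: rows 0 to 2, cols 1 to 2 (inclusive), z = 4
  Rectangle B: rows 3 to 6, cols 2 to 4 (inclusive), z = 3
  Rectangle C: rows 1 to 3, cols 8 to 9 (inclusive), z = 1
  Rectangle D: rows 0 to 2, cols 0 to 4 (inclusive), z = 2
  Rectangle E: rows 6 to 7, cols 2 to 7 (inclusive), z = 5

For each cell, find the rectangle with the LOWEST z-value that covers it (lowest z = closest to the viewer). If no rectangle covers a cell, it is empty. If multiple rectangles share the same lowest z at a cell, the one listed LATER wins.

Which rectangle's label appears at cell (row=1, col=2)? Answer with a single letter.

Answer: D

Derivation:
Check cell (1,2):
  A: rows 0-2 cols 1-2 z=4 -> covers; best now A (z=4)
  B: rows 3-6 cols 2-4 -> outside (row miss)
  C: rows 1-3 cols 8-9 -> outside (col miss)
  D: rows 0-2 cols 0-4 z=2 -> covers; best now D (z=2)
  E: rows 6-7 cols 2-7 -> outside (row miss)
Winner: D at z=2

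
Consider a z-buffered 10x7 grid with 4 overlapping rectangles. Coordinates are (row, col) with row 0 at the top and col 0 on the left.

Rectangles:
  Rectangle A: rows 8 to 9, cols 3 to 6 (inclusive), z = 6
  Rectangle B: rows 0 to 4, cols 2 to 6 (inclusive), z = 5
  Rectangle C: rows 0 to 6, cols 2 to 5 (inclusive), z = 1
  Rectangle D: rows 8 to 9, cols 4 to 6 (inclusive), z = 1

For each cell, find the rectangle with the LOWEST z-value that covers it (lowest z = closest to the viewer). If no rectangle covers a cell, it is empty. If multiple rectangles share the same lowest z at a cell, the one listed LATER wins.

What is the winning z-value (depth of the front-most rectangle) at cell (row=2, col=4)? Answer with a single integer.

Check cell (2,4):
  A: rows 8-9 cols 3-6 -> outside (row miss)
  B: rows 0-4 cols 2-6 z=5 -> covers; best now B (z=5)
  C: rows 0-6 cols 2-5 z=1 -> covers; best now C (z=1)
  D: rows 8-9 cols 4-6 -> outside (row miss)
Winner: C at z=1

Answer: 1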